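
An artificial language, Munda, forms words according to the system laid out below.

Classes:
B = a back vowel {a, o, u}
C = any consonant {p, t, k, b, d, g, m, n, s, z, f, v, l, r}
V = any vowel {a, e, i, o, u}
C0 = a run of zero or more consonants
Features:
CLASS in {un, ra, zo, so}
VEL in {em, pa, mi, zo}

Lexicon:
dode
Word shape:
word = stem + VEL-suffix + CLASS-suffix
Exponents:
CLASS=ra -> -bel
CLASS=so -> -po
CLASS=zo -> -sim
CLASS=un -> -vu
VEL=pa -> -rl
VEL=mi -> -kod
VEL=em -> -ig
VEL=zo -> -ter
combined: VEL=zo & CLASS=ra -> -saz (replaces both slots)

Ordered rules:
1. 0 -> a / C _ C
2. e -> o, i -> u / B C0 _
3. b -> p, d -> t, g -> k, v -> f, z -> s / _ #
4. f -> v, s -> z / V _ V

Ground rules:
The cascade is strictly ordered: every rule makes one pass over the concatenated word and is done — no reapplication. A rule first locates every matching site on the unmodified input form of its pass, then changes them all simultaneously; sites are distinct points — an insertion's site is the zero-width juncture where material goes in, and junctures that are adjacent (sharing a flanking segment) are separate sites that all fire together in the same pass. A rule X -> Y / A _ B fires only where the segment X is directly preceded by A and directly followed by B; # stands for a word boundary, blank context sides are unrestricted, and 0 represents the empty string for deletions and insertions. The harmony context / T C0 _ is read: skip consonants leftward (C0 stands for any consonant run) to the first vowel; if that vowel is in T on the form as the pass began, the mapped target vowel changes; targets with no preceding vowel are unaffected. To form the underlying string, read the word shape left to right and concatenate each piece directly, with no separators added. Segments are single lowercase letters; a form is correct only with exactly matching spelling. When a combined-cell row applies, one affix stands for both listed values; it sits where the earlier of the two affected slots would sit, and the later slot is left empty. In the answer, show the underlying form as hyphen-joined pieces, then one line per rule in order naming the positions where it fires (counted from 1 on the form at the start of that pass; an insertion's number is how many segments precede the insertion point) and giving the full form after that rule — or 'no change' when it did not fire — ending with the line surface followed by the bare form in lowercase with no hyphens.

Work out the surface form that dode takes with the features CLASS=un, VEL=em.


underlying: dode-ig-vu
1. 0 -> a / C _ C: inserts after position(s) 6: dodeigavu
2. e -> o, i -> u / B C0 _: fires at position(s) 4: dodoigavu
3. b -> p, d -> t, g -> k, v -> f, z -> s / _ #: no change
4. f -> v, s -> z / V _ V: no change
surface: dodoigavu


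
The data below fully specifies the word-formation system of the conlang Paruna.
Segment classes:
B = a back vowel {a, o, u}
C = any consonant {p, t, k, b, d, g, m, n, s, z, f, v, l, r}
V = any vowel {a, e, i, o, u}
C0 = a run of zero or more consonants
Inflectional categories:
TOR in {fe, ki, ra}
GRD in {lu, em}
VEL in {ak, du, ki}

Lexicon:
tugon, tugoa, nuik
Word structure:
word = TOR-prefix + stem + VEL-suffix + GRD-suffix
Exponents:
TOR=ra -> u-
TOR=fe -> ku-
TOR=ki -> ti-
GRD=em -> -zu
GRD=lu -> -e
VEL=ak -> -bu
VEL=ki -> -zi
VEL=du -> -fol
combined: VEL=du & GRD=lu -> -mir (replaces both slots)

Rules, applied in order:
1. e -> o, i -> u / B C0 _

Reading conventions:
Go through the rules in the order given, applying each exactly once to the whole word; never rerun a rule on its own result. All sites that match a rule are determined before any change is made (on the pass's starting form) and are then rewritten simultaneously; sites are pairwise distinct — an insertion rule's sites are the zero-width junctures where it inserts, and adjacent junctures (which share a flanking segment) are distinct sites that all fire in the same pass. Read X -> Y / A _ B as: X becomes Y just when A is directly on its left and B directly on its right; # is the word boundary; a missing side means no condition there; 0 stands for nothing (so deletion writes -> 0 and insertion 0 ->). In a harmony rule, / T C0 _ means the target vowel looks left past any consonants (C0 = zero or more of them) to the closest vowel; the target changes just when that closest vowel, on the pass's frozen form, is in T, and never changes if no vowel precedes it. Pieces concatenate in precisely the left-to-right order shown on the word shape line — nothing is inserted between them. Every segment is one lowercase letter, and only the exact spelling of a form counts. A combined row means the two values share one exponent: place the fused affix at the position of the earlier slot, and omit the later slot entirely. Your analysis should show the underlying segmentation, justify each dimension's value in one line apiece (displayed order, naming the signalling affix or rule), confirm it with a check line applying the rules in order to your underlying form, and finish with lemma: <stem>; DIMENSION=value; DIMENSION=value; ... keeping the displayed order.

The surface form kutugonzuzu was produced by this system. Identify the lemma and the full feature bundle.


underlying: ku-tugon-zi-zu
TOR=fe - signalled by the affix ku-
GRD=em - signalled by the affix -zu
VEL=ki - signalled by the affix -zi
check: kutugonzizu -> kutugonzuzu
lemma: tugon; TOR=fe; GRD=em; VEL=ki


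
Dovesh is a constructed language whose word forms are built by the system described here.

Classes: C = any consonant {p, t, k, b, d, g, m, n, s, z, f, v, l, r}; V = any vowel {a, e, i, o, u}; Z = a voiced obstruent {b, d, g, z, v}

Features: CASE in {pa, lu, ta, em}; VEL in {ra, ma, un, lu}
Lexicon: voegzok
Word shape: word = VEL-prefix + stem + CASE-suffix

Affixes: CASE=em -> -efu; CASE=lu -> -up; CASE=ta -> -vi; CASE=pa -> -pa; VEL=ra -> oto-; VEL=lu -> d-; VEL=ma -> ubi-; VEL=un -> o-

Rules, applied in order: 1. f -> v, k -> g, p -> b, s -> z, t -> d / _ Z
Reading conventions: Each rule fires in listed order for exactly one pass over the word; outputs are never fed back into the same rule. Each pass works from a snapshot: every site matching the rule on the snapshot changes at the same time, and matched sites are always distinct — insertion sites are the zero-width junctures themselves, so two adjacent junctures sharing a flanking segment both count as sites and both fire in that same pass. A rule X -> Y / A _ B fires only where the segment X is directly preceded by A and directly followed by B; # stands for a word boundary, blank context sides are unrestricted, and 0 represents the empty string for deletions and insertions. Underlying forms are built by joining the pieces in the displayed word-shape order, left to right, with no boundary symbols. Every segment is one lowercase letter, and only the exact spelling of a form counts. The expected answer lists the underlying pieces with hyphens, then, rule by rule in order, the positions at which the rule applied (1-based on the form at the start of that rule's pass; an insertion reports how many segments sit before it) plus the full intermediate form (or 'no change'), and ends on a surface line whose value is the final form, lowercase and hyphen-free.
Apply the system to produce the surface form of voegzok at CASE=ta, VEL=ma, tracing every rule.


underlying: ubi-voegzok-vi
1. f -> v, k -> g, p -> b, s -> z, t -> d / _ Z: fires at position(s) 10: ubivoegzogvi
surface: ubivoegzogvi


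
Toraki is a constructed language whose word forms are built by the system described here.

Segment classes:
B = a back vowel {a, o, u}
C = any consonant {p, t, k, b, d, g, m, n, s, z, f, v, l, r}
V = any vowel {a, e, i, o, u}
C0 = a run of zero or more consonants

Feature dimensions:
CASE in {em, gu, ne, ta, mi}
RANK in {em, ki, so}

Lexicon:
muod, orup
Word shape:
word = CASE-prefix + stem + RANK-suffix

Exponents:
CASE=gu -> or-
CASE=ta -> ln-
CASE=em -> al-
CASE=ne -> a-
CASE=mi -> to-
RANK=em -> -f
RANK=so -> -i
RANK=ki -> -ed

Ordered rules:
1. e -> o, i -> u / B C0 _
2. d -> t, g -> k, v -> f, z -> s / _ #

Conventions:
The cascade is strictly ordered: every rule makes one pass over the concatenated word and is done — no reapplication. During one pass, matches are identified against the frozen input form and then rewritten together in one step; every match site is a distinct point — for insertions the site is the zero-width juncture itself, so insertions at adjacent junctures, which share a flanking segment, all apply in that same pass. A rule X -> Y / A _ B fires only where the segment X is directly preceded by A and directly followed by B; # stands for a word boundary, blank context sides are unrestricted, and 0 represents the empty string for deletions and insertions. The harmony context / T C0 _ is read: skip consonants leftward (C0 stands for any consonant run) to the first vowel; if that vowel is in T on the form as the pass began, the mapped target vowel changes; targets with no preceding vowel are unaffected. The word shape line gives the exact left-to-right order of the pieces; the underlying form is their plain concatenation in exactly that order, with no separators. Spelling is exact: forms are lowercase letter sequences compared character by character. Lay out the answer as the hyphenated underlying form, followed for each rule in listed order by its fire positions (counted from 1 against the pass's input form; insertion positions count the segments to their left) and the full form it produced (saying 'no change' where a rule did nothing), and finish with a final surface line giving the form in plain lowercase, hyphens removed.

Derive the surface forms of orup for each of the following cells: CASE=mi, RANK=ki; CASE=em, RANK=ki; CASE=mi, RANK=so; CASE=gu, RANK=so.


cell CASE=mi, RANK=ki:
underlying: to-orup-ed
1. e -> o, i -> u / B C0 _: fires at position(s) 7: toorupod
2. d -> t, g -> k, v -> f, z -> s / _ #: fires at position(s) 8: toorupot
surface: toorupot

cell CASE=em, RANK=ki:
underlying: al-orup-ed
1. e -> o, i -> u / B C0 _: fires at position(s) 7: alorupod
2. d -> t, g -> k, v -> f, z -> s / _ #: fires at position(s) 8: alorupot
surface: alorupot

cell CASE=mi, RANK=so:
underlying: to-orup-i
1. e -> o, i -> u / B C0 _: fires at position(s) 7: toorupu
2. d -> t, g -> k, v -> f, z -> s / _ #: no change
surface: toorupu

cell CASE=gu, RANK=so:
underlying: or-orup-i
1. e -> o, i -> u / B C0 _: fires at position(s) 7: ororupu
2. d -> t, g -> k, v -> f, z -> s / _ #: no change
surface: ororupu


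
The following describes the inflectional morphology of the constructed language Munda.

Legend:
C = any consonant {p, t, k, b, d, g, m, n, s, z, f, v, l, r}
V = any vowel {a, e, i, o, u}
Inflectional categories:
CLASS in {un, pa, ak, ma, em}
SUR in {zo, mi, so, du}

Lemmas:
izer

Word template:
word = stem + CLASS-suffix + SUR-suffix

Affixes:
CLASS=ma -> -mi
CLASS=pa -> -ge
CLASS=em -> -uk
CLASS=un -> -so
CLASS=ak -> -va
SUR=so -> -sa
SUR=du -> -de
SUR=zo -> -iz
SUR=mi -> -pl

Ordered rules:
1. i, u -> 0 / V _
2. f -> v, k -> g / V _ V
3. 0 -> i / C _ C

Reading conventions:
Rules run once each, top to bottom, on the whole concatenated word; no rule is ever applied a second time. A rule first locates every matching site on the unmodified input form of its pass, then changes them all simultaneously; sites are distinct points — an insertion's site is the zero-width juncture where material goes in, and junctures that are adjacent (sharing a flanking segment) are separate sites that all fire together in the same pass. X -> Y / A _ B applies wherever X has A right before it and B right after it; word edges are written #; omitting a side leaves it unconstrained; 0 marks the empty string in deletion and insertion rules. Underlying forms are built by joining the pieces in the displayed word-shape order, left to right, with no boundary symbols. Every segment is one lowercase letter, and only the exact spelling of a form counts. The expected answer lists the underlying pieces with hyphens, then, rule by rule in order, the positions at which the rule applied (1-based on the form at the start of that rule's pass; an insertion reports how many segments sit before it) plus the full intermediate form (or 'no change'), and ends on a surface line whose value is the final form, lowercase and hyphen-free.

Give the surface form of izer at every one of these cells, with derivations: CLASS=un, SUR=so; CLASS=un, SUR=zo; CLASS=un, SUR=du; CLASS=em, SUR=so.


cell CLASS=un, SUR=so:
underlying: izer-so-sa
1. i, u -> 0 / V _: no change
2. f -> v, k -> g / V _ V: no change
3. 0 -> i / C _ C: inserts after position(s) 4: izerisosa
surface: izerisosa

cell CLASS=un, SUR=zo:
underlying: izer-so-iz
1. i, u -> 0 / V _: fires at position(s) 7: izersoz
2. f -> v, k -> g / V _ V: no change
3. 0 -> i / C _ C: inserts after position(s) 4: izerisoz
surface: izerisoz

cell CLASS=un, SUR=du:
underlying: izer-so-de
1. i, u -> 0 / V _: no change
2. f -> v, k -> g / V _ V: no change
3. 0 -> i / C _ C: inserts after position(s) 4: izerisode
surface: izerisode

cell CLASS=em, SUR=so:
underlying: izer-uk-sa
1. i, u -> 0 / V _: no change
2. f -> v, k -> g / V _ V: no change
3. 0 -> i / C _ C: inserts after position(s) 6: izerukisa
surface: izerukisa


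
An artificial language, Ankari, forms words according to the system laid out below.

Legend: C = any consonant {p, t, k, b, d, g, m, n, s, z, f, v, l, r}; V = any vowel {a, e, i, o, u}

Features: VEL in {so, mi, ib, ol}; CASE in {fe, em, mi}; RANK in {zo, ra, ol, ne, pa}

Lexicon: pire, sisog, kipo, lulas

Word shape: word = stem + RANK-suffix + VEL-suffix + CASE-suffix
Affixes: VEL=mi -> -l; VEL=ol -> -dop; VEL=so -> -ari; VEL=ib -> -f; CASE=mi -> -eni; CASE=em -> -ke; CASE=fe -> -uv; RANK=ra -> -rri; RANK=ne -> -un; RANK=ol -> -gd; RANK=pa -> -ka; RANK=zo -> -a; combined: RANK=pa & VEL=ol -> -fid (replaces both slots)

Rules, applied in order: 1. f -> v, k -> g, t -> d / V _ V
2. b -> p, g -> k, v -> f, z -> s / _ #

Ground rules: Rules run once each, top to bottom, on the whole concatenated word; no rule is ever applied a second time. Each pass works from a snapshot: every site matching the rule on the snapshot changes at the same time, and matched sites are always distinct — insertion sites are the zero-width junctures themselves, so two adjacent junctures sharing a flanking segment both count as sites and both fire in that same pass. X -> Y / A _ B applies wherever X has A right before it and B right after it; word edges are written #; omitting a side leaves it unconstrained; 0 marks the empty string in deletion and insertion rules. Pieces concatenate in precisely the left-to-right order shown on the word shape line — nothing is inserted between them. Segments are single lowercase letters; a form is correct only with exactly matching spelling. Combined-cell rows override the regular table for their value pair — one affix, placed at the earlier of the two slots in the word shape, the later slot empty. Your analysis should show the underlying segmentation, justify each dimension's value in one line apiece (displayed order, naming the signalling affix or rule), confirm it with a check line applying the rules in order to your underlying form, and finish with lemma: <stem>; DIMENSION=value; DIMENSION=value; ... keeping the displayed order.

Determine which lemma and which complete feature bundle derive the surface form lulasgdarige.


underlying: lulas-gd-ari-ke
VEL=so - signalled by the affix -ari
CASE=em - signalled by the affix -ke
RANK=ol - signalled by the affix -gd
check: lulasgdarike -> lulasgdarige -> lulasgdarige
lemma: lulas; VEL=so; CASE=em; RANK=ol


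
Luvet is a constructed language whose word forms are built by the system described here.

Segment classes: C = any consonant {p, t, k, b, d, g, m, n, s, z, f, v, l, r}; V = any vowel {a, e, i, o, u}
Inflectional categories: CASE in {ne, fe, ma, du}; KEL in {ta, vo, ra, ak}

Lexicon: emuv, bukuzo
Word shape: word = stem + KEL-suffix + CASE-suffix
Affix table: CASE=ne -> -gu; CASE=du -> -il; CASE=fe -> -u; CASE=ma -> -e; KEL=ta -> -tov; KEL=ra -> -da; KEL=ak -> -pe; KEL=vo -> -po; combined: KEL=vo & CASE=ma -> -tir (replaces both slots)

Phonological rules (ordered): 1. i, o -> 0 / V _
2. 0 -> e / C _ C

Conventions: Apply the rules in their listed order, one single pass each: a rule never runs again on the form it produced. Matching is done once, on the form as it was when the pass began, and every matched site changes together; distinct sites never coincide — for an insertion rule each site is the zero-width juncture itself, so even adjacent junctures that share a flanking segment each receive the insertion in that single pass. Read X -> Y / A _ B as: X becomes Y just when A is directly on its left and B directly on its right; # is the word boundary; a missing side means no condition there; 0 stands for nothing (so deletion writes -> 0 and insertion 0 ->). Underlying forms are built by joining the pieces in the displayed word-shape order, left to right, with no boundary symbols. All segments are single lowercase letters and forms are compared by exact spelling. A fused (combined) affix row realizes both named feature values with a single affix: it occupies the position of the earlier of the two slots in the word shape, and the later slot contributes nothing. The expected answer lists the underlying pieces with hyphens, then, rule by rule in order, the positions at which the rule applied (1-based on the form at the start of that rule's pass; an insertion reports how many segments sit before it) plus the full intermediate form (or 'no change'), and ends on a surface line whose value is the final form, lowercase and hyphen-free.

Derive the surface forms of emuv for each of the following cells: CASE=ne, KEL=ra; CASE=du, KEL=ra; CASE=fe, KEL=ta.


cell CASE=ne, KEL=ra:
underlying: emuv-da-gu
1. i, o -> 0 / V _: no change
2. 0 -> e / C _ C: inserts after position(s) 4: emuvedagu
surface: emuvedagu

cell CASE=du, KEL=ra:
underlying: emuv-da-il
1. i, o -> 0 / V _: fires at position(s) 7: emuvdal
2. 0 -> e / C _ C: inserts after position(s) 4: emuvedal
surface: emuvedal

cell CASE=fe, KEL=ta:
underlying: emuv-tov-u
1. i, o -> 0 / V _: no change
2. 0 -> e / C _ C: inserts after position(s) 4: emuvetovu
surface: emuvetovu


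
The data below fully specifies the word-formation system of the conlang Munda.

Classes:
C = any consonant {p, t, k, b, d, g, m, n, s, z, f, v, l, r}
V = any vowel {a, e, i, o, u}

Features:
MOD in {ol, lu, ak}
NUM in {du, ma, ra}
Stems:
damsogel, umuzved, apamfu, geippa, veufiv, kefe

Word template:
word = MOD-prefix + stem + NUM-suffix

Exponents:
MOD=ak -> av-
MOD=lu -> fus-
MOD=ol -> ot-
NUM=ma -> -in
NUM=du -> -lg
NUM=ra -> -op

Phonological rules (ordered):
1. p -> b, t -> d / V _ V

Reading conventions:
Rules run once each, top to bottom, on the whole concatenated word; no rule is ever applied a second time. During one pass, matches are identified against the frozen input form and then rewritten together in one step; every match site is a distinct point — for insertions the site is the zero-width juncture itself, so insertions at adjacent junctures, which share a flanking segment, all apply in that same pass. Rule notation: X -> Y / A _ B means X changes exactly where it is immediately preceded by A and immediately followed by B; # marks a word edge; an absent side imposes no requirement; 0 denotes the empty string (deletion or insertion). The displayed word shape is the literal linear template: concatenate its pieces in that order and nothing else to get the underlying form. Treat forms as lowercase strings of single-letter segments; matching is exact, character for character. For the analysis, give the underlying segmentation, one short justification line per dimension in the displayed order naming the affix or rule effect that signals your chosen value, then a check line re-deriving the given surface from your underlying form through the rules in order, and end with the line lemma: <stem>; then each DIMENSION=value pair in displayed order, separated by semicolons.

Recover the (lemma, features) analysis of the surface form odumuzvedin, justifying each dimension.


underlying: ot-umuzved-in
MOD=ol - signalled by the affix ot-
NUM=ma - signalled by the affix -in
check: otumuzvedin -> odumuzvedin
lemma: umuzved; MOD=ol; NUM=ma


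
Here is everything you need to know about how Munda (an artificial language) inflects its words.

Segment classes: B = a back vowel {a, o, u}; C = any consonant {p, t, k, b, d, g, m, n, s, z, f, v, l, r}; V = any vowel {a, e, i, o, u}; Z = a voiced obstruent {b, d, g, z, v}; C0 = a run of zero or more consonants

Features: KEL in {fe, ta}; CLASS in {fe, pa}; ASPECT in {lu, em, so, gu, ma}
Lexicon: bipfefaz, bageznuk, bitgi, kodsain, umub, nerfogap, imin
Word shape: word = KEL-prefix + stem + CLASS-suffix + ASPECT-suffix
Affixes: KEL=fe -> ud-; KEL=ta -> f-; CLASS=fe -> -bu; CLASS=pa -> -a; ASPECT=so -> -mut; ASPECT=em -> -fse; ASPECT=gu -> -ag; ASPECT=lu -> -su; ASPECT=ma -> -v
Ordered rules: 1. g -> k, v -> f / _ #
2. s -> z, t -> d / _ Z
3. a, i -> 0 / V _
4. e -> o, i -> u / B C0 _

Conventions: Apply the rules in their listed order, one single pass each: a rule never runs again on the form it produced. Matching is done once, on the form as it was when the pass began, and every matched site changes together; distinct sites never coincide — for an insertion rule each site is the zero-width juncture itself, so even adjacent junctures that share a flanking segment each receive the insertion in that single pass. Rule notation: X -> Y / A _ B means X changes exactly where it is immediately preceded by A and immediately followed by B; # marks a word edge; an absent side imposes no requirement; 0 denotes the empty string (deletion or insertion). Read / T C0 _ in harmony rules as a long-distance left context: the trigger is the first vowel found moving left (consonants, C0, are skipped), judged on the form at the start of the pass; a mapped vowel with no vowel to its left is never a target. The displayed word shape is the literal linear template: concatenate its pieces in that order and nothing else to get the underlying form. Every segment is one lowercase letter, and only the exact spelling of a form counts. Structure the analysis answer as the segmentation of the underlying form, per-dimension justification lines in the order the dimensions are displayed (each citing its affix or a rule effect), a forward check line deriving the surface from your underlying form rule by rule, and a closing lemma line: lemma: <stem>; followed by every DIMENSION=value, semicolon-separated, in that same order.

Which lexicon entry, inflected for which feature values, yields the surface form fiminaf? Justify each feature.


underlying: f-imin-a-v
KEL=ta - signalled by the affix f-
CLASS=pa - signalled by the affix -a
ASPECT=ma - signalled by the affix -v
check: fiminav -> fiminaf -> fiminaf -> fiminaf -> fiminaf
lemma: imin; KEL=ta; CLASS=pa; ASPECT=ma


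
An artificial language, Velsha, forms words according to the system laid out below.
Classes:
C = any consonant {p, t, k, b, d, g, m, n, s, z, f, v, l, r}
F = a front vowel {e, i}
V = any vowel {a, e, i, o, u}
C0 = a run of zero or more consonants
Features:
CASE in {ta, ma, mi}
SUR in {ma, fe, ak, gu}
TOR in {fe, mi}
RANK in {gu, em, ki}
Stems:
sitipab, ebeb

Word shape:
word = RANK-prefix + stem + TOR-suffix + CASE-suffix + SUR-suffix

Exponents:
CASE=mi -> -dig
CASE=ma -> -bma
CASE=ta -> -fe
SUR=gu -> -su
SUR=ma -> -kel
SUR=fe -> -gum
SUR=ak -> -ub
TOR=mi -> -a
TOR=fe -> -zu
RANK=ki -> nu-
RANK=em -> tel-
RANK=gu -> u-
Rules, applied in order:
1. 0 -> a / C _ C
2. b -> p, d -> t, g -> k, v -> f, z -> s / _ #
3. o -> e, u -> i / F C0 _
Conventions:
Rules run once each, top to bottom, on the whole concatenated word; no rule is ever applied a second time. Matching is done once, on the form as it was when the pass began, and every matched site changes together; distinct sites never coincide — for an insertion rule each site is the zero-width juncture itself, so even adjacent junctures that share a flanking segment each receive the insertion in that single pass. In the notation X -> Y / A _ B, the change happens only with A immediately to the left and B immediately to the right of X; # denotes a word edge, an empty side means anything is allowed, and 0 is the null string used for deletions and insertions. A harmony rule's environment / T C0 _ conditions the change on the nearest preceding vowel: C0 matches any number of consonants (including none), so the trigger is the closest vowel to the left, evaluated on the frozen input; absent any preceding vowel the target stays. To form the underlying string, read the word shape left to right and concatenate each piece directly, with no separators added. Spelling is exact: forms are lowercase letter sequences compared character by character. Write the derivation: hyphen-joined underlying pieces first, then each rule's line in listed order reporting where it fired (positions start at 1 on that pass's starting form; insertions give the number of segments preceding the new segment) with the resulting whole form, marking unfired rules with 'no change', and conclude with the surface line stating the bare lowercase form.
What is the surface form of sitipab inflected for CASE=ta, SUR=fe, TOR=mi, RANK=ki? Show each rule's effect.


underlying: nu-sitipab-a-fe-gum
1. 0 -> a / C _ C: no change
2. b -> p, d -> t, g -> k, v -> f, z -> s / _ #: no change
3. o -> e, u -> i / F C0 _: fires at position(s) 14: nusitipabafegim
surface: nusitipabafegim


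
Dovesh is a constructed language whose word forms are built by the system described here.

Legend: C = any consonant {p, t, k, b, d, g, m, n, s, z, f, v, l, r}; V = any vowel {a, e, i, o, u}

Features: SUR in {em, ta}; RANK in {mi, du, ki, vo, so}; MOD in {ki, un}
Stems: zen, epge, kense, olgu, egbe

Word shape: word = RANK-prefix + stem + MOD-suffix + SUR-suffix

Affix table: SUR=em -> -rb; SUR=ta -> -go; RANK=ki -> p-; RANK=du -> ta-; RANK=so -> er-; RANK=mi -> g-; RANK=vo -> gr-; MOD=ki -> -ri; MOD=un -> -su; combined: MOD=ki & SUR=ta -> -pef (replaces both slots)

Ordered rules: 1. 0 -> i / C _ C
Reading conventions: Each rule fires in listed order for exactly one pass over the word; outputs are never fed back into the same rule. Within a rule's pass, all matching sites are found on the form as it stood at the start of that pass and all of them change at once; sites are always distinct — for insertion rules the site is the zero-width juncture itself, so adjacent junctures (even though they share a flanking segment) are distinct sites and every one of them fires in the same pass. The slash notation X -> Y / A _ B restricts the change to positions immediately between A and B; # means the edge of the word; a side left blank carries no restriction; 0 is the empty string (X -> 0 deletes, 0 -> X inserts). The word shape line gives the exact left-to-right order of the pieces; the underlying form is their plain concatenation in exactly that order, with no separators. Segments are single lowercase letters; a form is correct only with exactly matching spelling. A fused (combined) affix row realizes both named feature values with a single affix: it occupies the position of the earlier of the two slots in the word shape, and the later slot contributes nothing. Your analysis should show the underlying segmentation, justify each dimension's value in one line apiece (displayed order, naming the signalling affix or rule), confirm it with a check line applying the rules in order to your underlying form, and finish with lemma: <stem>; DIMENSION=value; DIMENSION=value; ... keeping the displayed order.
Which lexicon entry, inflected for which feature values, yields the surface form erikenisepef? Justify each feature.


underlying: er-kense-pef
SUR=ta - signalled by the combined affix row
RANK=so - signalled by the affix er-
MOD=ki - signalled by the combined affix row
check: erkensepef -> erikenisepef
lemma: kense; SUR=ta; RANK=so; MOD=ki


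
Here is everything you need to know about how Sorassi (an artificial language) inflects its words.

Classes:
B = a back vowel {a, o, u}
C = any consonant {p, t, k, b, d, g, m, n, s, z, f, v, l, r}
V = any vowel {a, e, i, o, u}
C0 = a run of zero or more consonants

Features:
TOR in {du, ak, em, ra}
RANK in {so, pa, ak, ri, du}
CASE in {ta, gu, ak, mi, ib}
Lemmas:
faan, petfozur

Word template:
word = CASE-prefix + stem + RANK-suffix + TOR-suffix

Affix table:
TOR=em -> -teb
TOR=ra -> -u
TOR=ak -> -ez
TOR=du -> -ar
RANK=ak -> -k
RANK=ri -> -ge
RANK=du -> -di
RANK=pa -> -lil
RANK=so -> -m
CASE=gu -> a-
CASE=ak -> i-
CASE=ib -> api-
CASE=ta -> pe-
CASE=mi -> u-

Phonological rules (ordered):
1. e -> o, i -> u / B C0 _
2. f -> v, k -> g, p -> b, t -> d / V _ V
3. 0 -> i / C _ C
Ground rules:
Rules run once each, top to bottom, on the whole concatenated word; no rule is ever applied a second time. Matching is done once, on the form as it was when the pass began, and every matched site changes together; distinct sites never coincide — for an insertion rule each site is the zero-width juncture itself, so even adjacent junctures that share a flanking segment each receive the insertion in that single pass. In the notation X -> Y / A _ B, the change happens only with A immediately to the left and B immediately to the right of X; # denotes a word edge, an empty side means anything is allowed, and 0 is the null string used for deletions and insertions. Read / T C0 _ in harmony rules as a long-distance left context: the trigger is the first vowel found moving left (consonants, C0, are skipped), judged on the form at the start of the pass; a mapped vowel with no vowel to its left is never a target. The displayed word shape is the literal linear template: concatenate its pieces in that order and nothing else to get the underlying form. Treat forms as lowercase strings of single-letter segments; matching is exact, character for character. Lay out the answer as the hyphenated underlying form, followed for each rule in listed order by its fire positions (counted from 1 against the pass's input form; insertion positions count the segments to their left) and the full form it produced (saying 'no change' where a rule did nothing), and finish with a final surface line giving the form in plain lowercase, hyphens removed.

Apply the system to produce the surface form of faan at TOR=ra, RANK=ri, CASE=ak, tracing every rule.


underlying: i-faan-ge-u
1. e -> o, i -> u / B C0 _: fires at position(s) 7: ifaangou
2. f -> v, k -> g, p -> b, t -> d / V _ V: fires at position(s) 2: ivaangou
3. 0 -> i / C _ C: inserts after position(s) 5: ivaanigou
surface: ivaanigou


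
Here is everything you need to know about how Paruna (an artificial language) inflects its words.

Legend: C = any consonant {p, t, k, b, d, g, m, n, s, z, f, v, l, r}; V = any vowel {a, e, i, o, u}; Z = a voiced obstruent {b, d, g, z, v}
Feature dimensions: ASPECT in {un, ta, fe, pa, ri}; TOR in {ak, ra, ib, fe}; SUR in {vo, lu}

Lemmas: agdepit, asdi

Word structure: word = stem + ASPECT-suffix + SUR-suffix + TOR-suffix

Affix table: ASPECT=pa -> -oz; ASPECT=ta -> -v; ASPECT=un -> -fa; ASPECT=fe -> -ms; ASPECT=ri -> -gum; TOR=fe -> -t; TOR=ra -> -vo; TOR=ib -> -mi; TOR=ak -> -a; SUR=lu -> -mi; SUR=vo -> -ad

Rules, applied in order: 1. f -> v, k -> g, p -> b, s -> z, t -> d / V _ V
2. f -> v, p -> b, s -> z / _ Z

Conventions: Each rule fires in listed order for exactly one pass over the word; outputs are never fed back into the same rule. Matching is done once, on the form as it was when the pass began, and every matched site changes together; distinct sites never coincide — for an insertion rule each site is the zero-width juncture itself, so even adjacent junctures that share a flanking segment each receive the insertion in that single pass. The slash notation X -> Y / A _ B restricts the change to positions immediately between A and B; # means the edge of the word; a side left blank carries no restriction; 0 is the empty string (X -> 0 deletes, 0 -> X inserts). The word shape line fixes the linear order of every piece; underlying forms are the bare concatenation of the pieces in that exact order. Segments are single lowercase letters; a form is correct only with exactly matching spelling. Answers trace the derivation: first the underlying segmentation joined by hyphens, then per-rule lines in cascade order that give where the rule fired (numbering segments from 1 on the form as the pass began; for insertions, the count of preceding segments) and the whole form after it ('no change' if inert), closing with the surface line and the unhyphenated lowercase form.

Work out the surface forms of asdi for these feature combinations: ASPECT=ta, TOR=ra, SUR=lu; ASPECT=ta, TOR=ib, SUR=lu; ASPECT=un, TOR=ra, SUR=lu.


cell ASPECT=ta, TOR=ra, SUR=lu:
underlying: asdi-v-mi-vo
1. f -> v, k -> g, p -> b, s -> z, t -> d / V _ V: no change
2. f -> v, p -> b, s -> z / _ Z: fires at position(s) 2: azdivmivo
surface: azdivmivo

cell ASPECT=ta, TOR=ib, SUR=lu:
underlying: asdi-v-mi-mi
1. f -> v, k -> g, p -> b, s -> z, t -> d / V _ V: no change
2. f -> v, p -> b, s -> z / _ Z: fires at position(s) 2: azdivmimi
surface: azdivmimi

cell ASPECT=un, TOR=ra, SUR=lu:
underlying: asdi-fa-mi-vo
1. f -> v, k -> g, p -> b, s -> z, t -> d / V _ V: fires at position(s) 5: asdivamivo
2. f -> v, p -> b, s -> z / _ Z: fires at position(s) 2: azdivamivo
surface: azdivamivo


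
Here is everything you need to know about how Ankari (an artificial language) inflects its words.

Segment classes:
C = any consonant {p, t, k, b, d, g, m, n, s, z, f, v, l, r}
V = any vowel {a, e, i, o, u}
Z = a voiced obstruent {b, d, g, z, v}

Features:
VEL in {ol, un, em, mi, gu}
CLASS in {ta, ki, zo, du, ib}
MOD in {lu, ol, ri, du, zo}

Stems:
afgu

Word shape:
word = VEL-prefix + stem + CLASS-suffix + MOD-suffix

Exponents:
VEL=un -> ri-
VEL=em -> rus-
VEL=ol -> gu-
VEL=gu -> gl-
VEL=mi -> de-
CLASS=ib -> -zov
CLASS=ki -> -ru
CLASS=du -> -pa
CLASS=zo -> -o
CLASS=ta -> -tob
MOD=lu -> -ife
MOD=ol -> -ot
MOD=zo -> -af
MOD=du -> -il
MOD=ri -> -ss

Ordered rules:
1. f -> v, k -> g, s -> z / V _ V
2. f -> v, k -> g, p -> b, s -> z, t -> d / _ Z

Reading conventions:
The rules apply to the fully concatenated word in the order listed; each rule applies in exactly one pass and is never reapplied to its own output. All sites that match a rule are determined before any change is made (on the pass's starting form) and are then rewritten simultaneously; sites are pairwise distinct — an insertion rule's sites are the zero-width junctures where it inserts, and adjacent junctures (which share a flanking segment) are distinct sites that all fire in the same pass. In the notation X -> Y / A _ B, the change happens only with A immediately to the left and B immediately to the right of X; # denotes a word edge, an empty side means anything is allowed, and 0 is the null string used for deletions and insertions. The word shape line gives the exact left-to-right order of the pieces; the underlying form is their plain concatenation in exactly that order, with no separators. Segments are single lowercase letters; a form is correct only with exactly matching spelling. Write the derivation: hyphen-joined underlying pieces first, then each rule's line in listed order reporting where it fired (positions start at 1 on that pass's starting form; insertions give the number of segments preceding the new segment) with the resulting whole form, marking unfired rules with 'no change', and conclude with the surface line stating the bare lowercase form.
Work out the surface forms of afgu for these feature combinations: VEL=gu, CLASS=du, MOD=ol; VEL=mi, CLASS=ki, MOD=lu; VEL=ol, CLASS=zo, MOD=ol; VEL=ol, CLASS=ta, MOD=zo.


cell VEL=gu, CLASS=du, MOD=ol:
underlying: gl-afgu-pa-ot
1. f -> v, k -> g, s -> z / V _ V: no change
2. f -> v, k -> g, p -> b, s -> z, t -> d / _ Z: fires at position(s) 4: glavgupaot
surface: glavgupaot

cell VEL=mi, CLASS=ki, MOD=lu:
underlying: de-afgu-ru-ife
1. f -> v, k -> g, s -> z / V _ V: fires at position(s) 10: deafguruive
2. f -> v, k -> g, p -> b, s -> z, t -> d / _ Z: fires at position(s) 4: deavguruive
surface: deavguruive

cell VEL=ol, CLASS=zo, MOD=ol:
underlying: gu-afgu-o-ot
1. f -> v, k -> g, s -> z / V _ V: no change
2. f -> v, k -> g, p -> b, s -> z, t -> d / _ Z: fires at position(s) 4: guavguoot
surface: guavguoot

cell VEL=ol, CLASS=ta, MOD=zo:
underlying: gu-afgu-tob-af
1. f -> v, k -> g, s -> z / V _ V: no change
2. f -> v, k -> g, p -> b, s -> z, t -> d / _ Z: fires at position(s) 4: guavgutobaf
surface: guavgutobaf


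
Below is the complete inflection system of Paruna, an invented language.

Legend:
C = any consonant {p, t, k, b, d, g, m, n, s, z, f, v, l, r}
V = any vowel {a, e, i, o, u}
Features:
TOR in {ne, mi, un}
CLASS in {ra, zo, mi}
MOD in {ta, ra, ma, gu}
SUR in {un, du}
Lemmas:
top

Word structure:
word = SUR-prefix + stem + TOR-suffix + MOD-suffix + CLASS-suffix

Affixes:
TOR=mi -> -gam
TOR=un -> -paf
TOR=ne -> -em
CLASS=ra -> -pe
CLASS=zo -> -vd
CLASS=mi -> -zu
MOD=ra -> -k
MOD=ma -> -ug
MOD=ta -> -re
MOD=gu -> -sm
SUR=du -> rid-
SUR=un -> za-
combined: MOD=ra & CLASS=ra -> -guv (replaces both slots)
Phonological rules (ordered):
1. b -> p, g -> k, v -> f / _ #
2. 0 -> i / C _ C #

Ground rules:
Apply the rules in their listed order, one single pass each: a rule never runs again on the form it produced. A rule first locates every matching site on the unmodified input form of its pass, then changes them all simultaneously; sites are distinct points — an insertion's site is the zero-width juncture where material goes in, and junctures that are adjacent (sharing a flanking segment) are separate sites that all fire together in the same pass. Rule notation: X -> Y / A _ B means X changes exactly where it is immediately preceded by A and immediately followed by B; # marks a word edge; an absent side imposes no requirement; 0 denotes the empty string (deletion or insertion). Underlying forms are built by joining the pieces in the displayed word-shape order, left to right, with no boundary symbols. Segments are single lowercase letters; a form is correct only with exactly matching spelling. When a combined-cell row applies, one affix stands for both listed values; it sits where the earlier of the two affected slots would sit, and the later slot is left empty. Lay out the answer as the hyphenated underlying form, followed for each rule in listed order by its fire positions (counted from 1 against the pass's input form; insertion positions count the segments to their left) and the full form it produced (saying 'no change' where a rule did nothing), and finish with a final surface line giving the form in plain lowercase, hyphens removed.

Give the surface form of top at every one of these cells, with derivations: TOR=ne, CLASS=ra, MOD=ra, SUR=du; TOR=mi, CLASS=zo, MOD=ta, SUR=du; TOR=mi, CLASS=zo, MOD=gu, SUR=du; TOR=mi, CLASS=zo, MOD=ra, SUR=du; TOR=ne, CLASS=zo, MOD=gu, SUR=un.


cell TOR=ne, CLASS=ra, MOD=ra, SUR=du:
underlying: rid-top-em-guv
1. b -> p, g -> k, v -> f / _ #: fires at position(s) 11: ridtopemguf
2. 0 -> i / C _ C #: no change
surface: ridtopemguf

cell TOR=mi, CLASS=zo, MOD=ta, SUR=du:
underlying: rid-top-gam-re-vd
1. b -> p, g -> k, v -> f / _ #: no change
2. 0 -> i / C _ C #: inserts after position(s) 12: ridtopgamrevid
surface: ridtopgamrevid

cell TOR=mi, CLASS=zo, MOD=gu, SUR=du:
underlying: rid-top-gam-sm-vd
1. b -> p, g -> k, v -> f / _ #: no change
2. 0 -> i / C _ C #: inserts after position(s) 12: ridtopgamsmvid
surface: ridtopgamsmvid

cell TOR=mi, CLASS=zo, MOD=ra, SUR=du:
underlying: rid-top-gam-k-vd
1. b -> p, g -> k, v -> f / _ #: no change
2. 0 -> i / C _ C #: inserts after position(s) 11: ridtopgamkvid
surface: ridtopgamkvid

cell TOR=ne, CLASS=zo, MOD=gu, SUR=un:
underlying: za-top-em-sm-vd
1. b -> p, g -> k, v -> f / _ #: no change
2. 0 -> i / C _ C #: inserts after position(s) 10: zatopemsmvid
surface: zatopemsmvid


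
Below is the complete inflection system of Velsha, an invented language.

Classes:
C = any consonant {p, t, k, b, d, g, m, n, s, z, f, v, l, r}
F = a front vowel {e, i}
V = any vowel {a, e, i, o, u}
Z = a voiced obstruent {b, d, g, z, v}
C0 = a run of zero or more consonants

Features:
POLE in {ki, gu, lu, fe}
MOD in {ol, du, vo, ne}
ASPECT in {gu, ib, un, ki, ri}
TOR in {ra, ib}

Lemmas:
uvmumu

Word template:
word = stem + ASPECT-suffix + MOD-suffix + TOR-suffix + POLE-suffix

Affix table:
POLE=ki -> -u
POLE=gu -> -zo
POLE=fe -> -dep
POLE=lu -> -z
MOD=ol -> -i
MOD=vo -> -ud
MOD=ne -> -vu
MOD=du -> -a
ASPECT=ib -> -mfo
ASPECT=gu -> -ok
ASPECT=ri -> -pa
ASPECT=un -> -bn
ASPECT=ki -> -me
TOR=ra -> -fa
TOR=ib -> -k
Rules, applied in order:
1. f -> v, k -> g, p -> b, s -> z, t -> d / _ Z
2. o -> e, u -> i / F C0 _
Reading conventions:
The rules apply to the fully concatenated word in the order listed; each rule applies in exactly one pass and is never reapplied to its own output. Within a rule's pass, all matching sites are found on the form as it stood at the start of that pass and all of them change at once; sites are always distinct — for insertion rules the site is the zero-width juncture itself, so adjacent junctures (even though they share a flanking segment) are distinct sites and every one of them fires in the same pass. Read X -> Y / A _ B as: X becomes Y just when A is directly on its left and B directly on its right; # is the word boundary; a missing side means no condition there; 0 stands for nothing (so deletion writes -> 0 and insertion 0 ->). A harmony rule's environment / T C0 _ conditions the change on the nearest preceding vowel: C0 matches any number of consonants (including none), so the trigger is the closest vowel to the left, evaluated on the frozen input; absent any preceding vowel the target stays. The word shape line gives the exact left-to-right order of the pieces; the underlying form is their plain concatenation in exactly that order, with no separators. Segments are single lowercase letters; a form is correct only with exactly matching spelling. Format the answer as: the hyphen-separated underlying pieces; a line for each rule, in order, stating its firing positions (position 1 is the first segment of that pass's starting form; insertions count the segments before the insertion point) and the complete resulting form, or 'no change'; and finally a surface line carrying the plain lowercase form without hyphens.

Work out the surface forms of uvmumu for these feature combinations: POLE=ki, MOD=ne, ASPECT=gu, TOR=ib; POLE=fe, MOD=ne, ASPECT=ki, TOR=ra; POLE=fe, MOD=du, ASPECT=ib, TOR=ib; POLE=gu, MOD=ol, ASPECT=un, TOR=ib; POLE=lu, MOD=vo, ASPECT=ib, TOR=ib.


cell POLE=ki, MOD=ne, ASPECT=gu, TOR=ib:
underlying: uvmumu-ok-vu-k-u
1. f -> v, k -> g, p -> b, s -> z, t -> d / _ Z: fires at position(s) 8: uvmumuogvuku
2. o -> e, u -> i / F C0 _: no change
surface: uvmumuogvuku

cell POLE=fe, MOD=ne, ASPECT=ki, TOR=ra:
underlying: uvmumu-me-vu-fa-dep
1. f -> v, k -> g, p -> b, s -> z, t -> d / _ Z: no change
2. o -> e, u -> i / F C0 _: fires at position(s) 10: uvmumumevifadep
surface: uvmumumevifadep

cell POLE=fe, MOD=du, ASPECT=ib, TOR=ib:
underlying: uvmumu-mfo-a-k-dep
1. f -> v, k -> g, p -> b, s -> z, t -> d / _ Z: fires at position(s) 11: uvmumumfoagdep
2. o -> e, u -> i / F C0 _: no change
surface: uvmumumfoagdep

cell POLE=gu, MOD=ol, ASPECT=un, TOR=ib:
underlying: uvmumu-bn-i-k-zo
1. f -> v, k -> g, p -> b, s -> z, t -> d / _ Z: fires at position(s) 10: uvmumubnigzo
2. o -> e, u -> i / F C0 _: fires at position(s) 12: uvmumubnigze
surface: uvmumubnigze

cell POLE=lu, MOD=vo, ASPECT=ib, TOR=ib:
underlying: uvmumu-mfo-ud-k-z
1. f -> v, k -> g, p -> b, s -> z, t -> d / _ Z: fires at position(s) 12: uvmumumfoudgz
2. o -> e, u -> i / F C0 _: no change
surface: uvmumumfoudgz
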